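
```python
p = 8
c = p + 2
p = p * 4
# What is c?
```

Trace (tracking c):
p = 8  # -> p = 8
c = p + 2  # -> c = 10
p = p * 4  # -> p = 32

Answer: 10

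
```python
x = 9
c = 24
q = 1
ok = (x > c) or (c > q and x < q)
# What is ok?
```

Trace (tracking ok):
x = 9  # -> x = 9
c = 24  # -> c = 24
q = 1  # -> q = 1
ok = x > c or (c > q and x < q)  # -> ok = False

Answer: False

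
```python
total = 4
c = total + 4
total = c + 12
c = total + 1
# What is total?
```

Answer: 20

Derivation:
Trace (tracking total):
total = 4  # -> total = 4
c = total + 4  # -> c = 8
total = c + 12  # -> total = 20
c = total + 1  # -> c = 21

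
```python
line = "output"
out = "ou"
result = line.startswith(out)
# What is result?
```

Trace (tracking result):
line = 'output'  # -> line = 'output'
out = 'ou'  # -> out = 'ou'
result = line.startswith(out)  # -> result = True

Answer: True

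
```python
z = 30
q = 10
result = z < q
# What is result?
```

Answer: False

Derivation:
Trace (tracking result):
z = 30  # -> z = 30
q = 10  # -> q = 10
result = z < q  # -> result = False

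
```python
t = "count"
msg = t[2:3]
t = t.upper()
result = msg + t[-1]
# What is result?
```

Trace (tracking result):
t = 'count'  # -> t = 'count'
msg = t[2:3]  # -> msg = 'u'
t = t.upper()  # -> t = 'COUNT'
result = msg + t[-1]  # -> result = 'uT'

Answer: 'uT'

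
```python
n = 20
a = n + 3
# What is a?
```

Answer: 23

Derivation:
Trace (tracking a):
n = 20  # -> n = 20
a = n + 3  # -> a = 23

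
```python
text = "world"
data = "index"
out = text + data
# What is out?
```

Answer: 'worldindex'

Derivation:
Trace (tracking out):
text = 'world'  # -> text = 'world'
data = 'index'  # -> data = 'index'
out = text + data  # -> out = 'worldindex'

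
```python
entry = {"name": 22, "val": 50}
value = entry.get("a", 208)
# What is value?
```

Trace (tracking value):
entry = {'name': 22, 'val': 50}  # -> entry = {'name': 22, 'val': 50}
value = entry.get('a', 208)  # -> value = 208

Answer: 208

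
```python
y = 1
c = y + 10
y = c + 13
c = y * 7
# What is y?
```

Answer: 24

Derivation:
Trace (tracking y):
y = 1  # -> y = 1
c = y + 10  # -> c = 11
y = c + 13  # -> y = 24
c = y * 7  # -> c = 168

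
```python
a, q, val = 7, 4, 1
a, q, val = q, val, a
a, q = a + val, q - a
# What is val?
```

Answer: 7

Derivation:
Trace (tracking val):
a, q, val = (7, 4, 1)  # -> a = 7, q = 4, val = 1
a, q, val = (q, val, a)  # -> a = 4, q = 1, val = 7
a, q = (a + val, q - a)  # -> a = 11, q = -3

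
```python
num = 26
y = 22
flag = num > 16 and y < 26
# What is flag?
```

Trace (tracking flag):
num = 26  # -> num = 26
y = 22  # -> y = 22
flag = num > 16 and y < 26  # -> flag = True

Answer: True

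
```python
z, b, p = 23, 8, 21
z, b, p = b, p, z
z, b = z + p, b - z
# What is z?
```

Answer: 31

Derivation:
Trace (tracking z):
z, b, p = (23, 8, 21)  # -> z = 23, b = 8, p = 21
z, b, p = (b, p, z)  # -> z = 8, b = 21, p = 23
z, b = (z + p, b - z)  # -> z = 31, b = 13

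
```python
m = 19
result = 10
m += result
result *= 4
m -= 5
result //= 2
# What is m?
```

Answer: 24

Derivation:
Trace (tracking m):
m = 19  # -> m = 19
result = 10  # -> result = 10
m += result  # -> m = 29
result *= 4  # -> result = 40
m -= 5  # -> m = 24
result //= 2  # -> result = 20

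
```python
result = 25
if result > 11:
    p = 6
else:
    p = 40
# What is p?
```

Trace (tracking p):
result = 25  # -> result = 25
if result > 11:  # condition is True
    p = 6  # -> p = 6

Answer: 6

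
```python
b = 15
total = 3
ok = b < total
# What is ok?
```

Trace (tracking ok):
b = 15  # -> b = 15
total = 3  # -> total = 3
ok = b < total  # -> ok = False

Answer: False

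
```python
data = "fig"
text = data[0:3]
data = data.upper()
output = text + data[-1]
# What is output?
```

Answer: 'figG'

Derivation:
Trace (tracking output):
data = 'fig'  # -> data = 'fig'
text = data[0:3]  # -> text = 'fig'
data = data.upper()  # -> data = 'FIG'
output = text + data[-1]  # -> output = 'figG'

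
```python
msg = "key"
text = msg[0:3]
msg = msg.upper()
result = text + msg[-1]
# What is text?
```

Trace (tracking text):
msg = 'key'  # -> msg = 'key'
text = msg[0:3]  # -> text = 'key'
msg = msg.upper()  # -> msg = 'KEY'
result = text + msg[-1]  # -> result = 'keyY'

Answer: 'key'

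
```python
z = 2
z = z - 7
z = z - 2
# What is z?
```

Answer: -7

Derivation:
Trace (tracking z):
z = 2  # -> z = 2
z = z - 7  # -> z = -5
z = z - 2  # -> z = -7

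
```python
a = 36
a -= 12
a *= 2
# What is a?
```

Answer: 48

Derivation:
Trace (tracking a):
a = 36  # -> a = 36
a -= 12  # -> a = 24
a *= 2  # -> a = 48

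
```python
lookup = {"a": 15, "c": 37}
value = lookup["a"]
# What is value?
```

Answer: 15

Derivation:
Trace (tracking value):
lookup = {'a': 15, 'c': 37}  # -> lookup = {'a': 15, 'c': 37}
value = lookup['a']  # -> value = 15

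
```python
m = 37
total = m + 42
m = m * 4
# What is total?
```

Answer: 79

Derivation:
Trace (tracking total):
m = 37  # -> m = 37
total = m + 42  # -> total = 79
m = m * 4  # -> m = 148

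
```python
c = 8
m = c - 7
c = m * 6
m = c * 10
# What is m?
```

Answer: 60

Derivation:
Trace (tracking m):
c = 8  # -> c = 8
m = c - 7  # -> m = 1
c = m * 6  # -> c = 6
m = c * 10  # -> m = 60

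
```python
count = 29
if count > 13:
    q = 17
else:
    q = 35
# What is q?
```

Answer: 17

Derivation:
Trace (tracking q):
count = 29  # -> count = 29
if count > 13:  # condition is True
    q = 17  # -> q = 17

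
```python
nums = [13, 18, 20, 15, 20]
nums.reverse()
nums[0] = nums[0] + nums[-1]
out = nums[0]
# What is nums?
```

Trace (tracking nums):
nums = [13, 18, 20, 15, 20]  # -> nums = [13, 18, 20, 15, 20]
nums.reverse()  # -> nums = [20, 15, 20, 18, 13]
nums[0] = nums[0] + nums[-1]  # -> nums = [33, 15, 20, 18, 13]
out = nums[0]  # -> out = 33

Answer: [33, 15, 20, 18, 13]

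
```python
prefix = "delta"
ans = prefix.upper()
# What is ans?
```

Answer: 'DELTA'

Derivation:
Trace (tracking ans):
prefix = 'delta'  # -> prefix = 'delta'
ans = prefix.upper()  # -> ans = 'DELTA'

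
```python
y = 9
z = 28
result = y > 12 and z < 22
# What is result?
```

Answer: False

Derivation:
Trace (tracking result):
y = 9  # -> y = 9
z = 28  # -> z = 28
result = y > 12 and z < 22  # -> result = False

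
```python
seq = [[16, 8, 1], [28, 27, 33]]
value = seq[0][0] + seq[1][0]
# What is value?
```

Answer: 44

Derivation:
Trace (tracking value):
seq = [[16, 8, 1], [28, 27, 33]]  # -> seq = [[16, 8, 1], [28, 27, 33]]
value = seq[0][0] + seq[1][0]  # -> value = 44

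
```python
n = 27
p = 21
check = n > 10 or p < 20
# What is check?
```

Answer: True

Derivation:
Trace (tracking check):
n = 27  # -> n = 27
p = 21  # -> p = 21
check = n > 10 or p < 20  # -> check = True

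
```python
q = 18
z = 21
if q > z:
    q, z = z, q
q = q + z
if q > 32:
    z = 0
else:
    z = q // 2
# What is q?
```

Answer: 39

Derivation:
Trace (tracking q):
q = 18  # -> q = 18
z = 21  # -> z = 21
if q > z:  # condition is False
q = q + z  # -> q = 39
if q > 32:  # condition is True
    z = 0  # -> z = 0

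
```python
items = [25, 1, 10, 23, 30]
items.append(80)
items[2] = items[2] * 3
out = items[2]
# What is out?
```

Answer: 30

Derivation:
Trace (tracking out):
items = [25, 1, 10, 23, 30]  # -> items = [25, 1, 10, 23, 30]
items.append(80)  # -> items = [25, 1, 10, 23, 30, 80]
items[2] = items[2] * 3  # -> items = [25, 1, 30, 23, 30, 80]
out = items[2]  # -> out = 30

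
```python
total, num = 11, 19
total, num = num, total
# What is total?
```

Trace (tracking total):
total, num = (11, 19)  # -> total = 11, num = 19
total, num = (num, total)  # -> total = 19, num = 11

Answer: 19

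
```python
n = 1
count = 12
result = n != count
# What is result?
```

Answer: True

Derivation:
Trace (tracking result):
n = 1  # -> n = 1
count = 12  # -> count = 12
result = n != count  # -> result = True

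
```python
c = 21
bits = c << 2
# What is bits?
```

Trace (tracking bits):
c = 21  # -> c = 21
bits = c << 2  # -> bits = 84

Answer: 84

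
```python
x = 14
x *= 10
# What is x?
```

Trace (tracking x):
x = 14  # -> x = 14
x *= 10  # -> x = 140

Answer: 140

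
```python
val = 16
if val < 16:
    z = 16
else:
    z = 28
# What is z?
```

Answer: 28

Derivation:
Trace (tracking z):
val = 16  # -> val = 16
if val < 16:  # condition is False
else:
    z = 28  # -> z = 28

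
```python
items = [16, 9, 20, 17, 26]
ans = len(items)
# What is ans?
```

Answer: 5

Derivation:
Trace (tracking ans):
items = [16, 9, 20, 17, 26]  # -> items = [16, 9, 20, 17, 26]
ans = len(items)  # -> ans = 5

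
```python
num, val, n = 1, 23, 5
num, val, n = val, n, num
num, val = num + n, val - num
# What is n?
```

Answer: 1

Derivation:
Trace (tracking n):
num, val, n = (1, 23, 5)  # -> num = 1, val = 23, n = 5
num, val, n = (val, n, num)  # -> num = 23, val = 5, n = 1
num, val = (num + n, val - num)  # -> num = 24, val = -18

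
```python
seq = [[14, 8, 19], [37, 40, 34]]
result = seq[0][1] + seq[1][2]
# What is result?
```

Trace (tracking result):
seq = [[14, 8, 19], [37, 40, 34]]  # -> seq = [[14, 8, 19], [37, 40, 34]]
result = seq[0][1] + seq[1][2]  # -> result = 42

Answer: 42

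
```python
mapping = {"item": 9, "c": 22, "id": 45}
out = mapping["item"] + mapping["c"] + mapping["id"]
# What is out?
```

Trace (tracking out):
mapping = {'item': 9, 'c': 22, 'id': 45}  # -> mapping = {'item': 9, 'c': 22, 'id': 45}
out = mapping['item'] + mapping['c'] + mapping['id']  # -> out = 76

Answer: 76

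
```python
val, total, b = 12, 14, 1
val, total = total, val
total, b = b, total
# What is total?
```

Trace (tracking total):
val, total, b = (12, 14, 1)  # -> val = 12, total = 14, b = 1
val, total = (total, val)  # -> val = 14, total = 12
total, b = (b, total)  # -> total = 1, b = 12

Answer: 1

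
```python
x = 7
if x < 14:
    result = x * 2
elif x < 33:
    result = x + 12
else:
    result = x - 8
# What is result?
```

Answer: 14

Derivation:
Trace (tracking result):
x = 7  # -> x = 7
if x < 14:  # condition is True
    result = x * 2  # -> result = 14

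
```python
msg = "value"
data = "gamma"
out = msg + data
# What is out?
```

Trace (tracking out):
msg = 'value'  # -> msg = 'value'
data = 'gamma'  # -> data = 'gamma'
out = msg + data  # -> out = 'valuegamma'

Answer: 'valuegamma'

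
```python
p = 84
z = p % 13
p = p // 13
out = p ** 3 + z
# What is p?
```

Answer: 6

Derivation:
Trace (tracking p):
p = 84  # -> p = 84
z = p % 13  # -> z = 6
p = p // 13  # -> p = 6
out = p ** 3 + z  # -> out = 222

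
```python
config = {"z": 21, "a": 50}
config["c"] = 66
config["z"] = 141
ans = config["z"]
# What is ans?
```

Answer: 141

Derivation:
Trace (tracking ans):
config = {'z': 21, 'a': 50}  # -> config = {'z': 21, 'a': 50}
config['c'] = 66  # -> config = {'z': 21, 'a': 50, 'c': 66}
config['z'] = 141  # -> config = {'z': 141, 'a': 50, 'c': 66}
ans = config['z']  # -> ans = 141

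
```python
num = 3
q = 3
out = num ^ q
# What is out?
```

Trace (tracking out):
num = 3  # -> num = 3
q = 3  # -> q = 3
out = num ^ q  # -> out = 0

Answer: 0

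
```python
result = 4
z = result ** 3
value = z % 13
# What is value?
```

Answer: 12

Derivation:
Trace (tracking value):
result = 4  # -> result = 4
z = result ** 3  # -> z = 64
value = z % 13  # -> value = 12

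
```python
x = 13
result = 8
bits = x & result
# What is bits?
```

Answer: 8

Derivation:
Trace (tracking bits):
x = 13  # -> x = 13
result = 8  # -> result = 8
bits = x & result  # -> bits = 8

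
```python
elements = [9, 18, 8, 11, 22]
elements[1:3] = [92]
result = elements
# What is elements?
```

Trace (tracking elements):
elements = [9, 18, 8, 11, 22]  # -> elements = [9, 18, 8, 11, 22]
elements[1:3] = [92]  # -> elements = [9, 92, 11, 22]
result = elements  # -> result = [9, 92, 11, 22]

Answer: [9, 92, 11, 22]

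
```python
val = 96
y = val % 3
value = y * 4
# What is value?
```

Trace (tracking value):
val = 96  # -> val = 96
y = val % 3  # -> y = 0
value = y * 4  # -> value = 0

Answer: 0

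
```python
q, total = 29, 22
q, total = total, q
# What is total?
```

Trace (tracking total):
q, total = (29, 22)  # -> q = 29, total = 22
q, total = (total, q)  # -> q = 22, total = 29

Answer: 29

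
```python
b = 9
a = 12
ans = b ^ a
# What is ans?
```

Answer: 5

Derivation:
Trace (tracking ans):
b = 9  # -> b = 9
a = 12  # -> a = 12
ans = b ^ a  # -> ans = 5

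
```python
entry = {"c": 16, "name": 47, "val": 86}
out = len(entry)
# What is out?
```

Trace (tracking out):
entry = {'c': 16, 'name': 47, 'val': 86}  # -> entry = {'c': 16, 'name': 47, 'val': 86}
out = len(entry)  # -> out = 3

Answer: 3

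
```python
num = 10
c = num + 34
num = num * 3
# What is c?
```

Trace (tracking c):
num = 10  # -> num = 10
c = num + 34  # -> c = 44
num = num * 3  # -> num = 30

Answer: 44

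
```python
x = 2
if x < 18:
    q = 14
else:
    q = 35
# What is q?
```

Trace (tracking q):
x = 2  # -> x = 2
if x < 18:  # condition is True
    q = 14  # -> q = 14

Answer: 14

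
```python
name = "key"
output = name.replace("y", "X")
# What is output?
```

Answer: 'keX'

Derivation:
Trace (tracking output):
name = 'key'  # -> name = 'key'
output = name.replace('y', 'X')  # -> output = 'keX'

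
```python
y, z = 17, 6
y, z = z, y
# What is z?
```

Answer: 17

Derivation:
Trace (tracking z):
y, z = (17, 6)  # -> y = 17, z = 6
y, z = (z, y)  # -> y = 6, z = 17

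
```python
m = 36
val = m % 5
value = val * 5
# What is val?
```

Answer: 1

Derivation:
Trace (tracking val):
m = 36  # -> m = 36
val = m % 5  # -> val = 1
value = val * 5  # -> value = 5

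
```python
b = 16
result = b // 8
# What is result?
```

Answer: 2

Derivation:
Trace (tracking result):
b = 16  # -> b = 16
result = b // 8  # -> result = 2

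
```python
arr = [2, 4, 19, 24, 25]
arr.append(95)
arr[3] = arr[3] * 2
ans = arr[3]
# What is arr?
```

Trace (tracking arr):
arr = [2, 4, 19, 24, 25]  # -> arr = [2, 4, 19, 24, 25]
arr.append(95)  # -> arr = [2, 4, 19, 24, 25, 95]
arr[3] = arr[3] * 2  # -> arr = [2, 4, 19, 48, 25, 95]
ans = arr[3]  # -> ans = 48

Answer: [2, 4, 19, 48, 25, 95]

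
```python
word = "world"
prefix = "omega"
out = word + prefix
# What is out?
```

Answer: 'worldomega'

Derivation:
Trace (tracking out):
word = 'world'  # -> word = 'world'
prefix = 'omega'  # -> prefix = 'omega'
out = word + prefix  # -> out = 'worldomega'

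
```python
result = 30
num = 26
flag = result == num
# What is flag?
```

Trace (tracking flag):
result = 30  # -> result = 30
num = 26  # -> num = 26
flag = result == num  # -> flag = False

Answer: False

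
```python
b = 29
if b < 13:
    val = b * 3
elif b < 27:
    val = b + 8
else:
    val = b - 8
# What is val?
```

Trace (tracking val):
b = 29  # -> b = 29
if b < 13:  # condition is False
elif b < 27:  # condition is False
else:
    val = b - 8  # -> val = 21

Answer: 21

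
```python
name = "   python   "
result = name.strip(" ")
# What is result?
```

Answer: 'python'

Derivation:
Trace (tracking result):
name = '   python   '  # -> name = '   python   '
result = name.strip(' ')  # -> result = 'python'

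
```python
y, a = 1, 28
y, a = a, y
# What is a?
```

Trace (tracking a):
y, a = (1, 28)  # -> y = 1, a = 28
y, a = (a, y)  # -> y = 28, a = 1

Answer: 1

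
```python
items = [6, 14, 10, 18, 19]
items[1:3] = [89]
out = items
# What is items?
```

Answer: [6, 89, 18, 19]

Derivation:
Trace (tracking items):
items = [6, 14, 10, 18, 19]  # -> items = [6, 14, 10, 18, 19]
items[1:3] = [89]  # -> items = [6, 89, 18, 19]
out = items  # -> out = [6, 89, 18, 19]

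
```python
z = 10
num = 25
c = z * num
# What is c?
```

Answer: 250

Derivation:
Trace (tracking c):
z = 10  # -> z = 10
num = 25  # -> num = 25
c = z * num  # -> c = 250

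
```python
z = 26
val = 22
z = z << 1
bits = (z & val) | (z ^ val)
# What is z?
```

Answer: 52

Derivation:
Trace (tracking z):
z = 26  # -> z = 26
val = 22  # -> val = 22
z = z << 1  # -> z = 52
bits = z & val | z ^ val  # -> bits = 54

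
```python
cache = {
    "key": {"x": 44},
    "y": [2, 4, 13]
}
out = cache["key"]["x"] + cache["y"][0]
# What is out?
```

Trace (tracking out):
cache = {'key': {'x': 44}, 'y': [2, 4, 13]}  # -> cache = {'key': {'x': 44}, 'y': [2, 4, 13]}
out = cache['key']['x'] + cache['y'][0]  # -> out = 46

Answer: 46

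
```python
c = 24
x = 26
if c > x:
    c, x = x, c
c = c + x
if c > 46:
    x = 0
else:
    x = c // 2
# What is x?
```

Answer: 0

Derivation:
Trace (tracking x):
c = 24  # -> c = 24
x = 26  # -> x = 26
if c > x:  # condition is False
c = c + x  # -> c = 50
if c > 46:  # condition is True
    x = 0  # -> x = 0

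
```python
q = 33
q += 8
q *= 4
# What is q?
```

Trace (tracking q):
q = 33  # -> q = 33
q += 8  # -> q = 41
q *= 4  # -> q = 164

Answer: 164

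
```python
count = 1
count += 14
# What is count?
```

Answer: 15

Derivation:
Trace (tracking count):
count = 1  # -> count = 1
count += 14  # -> count = 15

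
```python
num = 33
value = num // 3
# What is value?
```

Answer: 11

Derivation:
Trace (tracking value):
num = 33  # -> num = 33
value = num // 3  # -> value = 11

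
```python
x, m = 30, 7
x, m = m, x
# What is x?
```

Trace (tracking x):
x, m = (30, 7)  # -> x = 30, m = 7
x, m = (m, x)  # -> x = 7, m = 30

Answer: 7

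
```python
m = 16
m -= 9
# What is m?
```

Trace (tracking m):
m = 16  # -> m = 16
m -= 9  # -> m = 7

Answer: 7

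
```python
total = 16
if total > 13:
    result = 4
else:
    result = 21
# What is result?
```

Trace (tracking result):
total = 16  # -> total = 16
if total > 13:  # condition is True
    result = 4  # -> result = 4

Answer: 4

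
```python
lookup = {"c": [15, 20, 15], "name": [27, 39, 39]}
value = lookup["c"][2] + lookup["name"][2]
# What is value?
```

Trace (tracking value):
lookup = {'c': [15, 20, 15], 'name': [27, 39, 39]}  # -> lookup = {'c': [15, 20, 15], 'name': [27, 39, 39]}
value = lookup['c'][2] + lookup['name'][2]  # -> value = 54

Answer: 54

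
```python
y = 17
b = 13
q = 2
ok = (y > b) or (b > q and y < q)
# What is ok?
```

Answer: True

Derivation:
Trace (tracking ok):
y = 17  # -> y = 17
b = 13  # -> b = 13
q = 2  # -> q = 2
ok = y > b or (b > q and y < q)  # -> ok = True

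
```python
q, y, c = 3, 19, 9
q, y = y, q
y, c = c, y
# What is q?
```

Trace (tracking q):
q, y, c = (3, 19, 9)  # -> q = 3, y = 19, c = 9
q, y = (y, q)  # -> q = 19, y = 3
y, c = (c, y)  # -> y = 9, c = 3

Answer: 19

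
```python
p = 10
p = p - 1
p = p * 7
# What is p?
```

Trace (tracking p):
p = 10  # -> p = 10
p = p - 1  # -> p = 9
p = p * 7  # -> p = 63

Answer: 63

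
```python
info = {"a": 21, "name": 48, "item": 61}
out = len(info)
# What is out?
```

Trace (tracking out):
info = {'a': 21, 'name': 48, 'item': 61}  # -> info = {'a': 21, 'name': 48, 'item': 61}
out = len(info)  # -> out = 3

Answer: 3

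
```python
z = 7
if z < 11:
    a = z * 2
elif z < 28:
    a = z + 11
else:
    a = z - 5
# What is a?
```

Trace (tracking a):
z = 7  # -> z = 7
if z < 11:  # condition is True
    a = z * 2  # -> a = 14

Answer: 14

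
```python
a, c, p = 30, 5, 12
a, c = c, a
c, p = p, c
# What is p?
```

Trace (tracking p):
a, c, p = (30, 5, 12)  # -> a = 30, c = 5, p = 12
a, c = (c, a)  # -> a = 5, c = 30
c, p = (p, c)  # -> c = 12, p = 30

Answer: 30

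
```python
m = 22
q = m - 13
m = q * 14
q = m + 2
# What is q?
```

Trace (tracking q):
m = 22  # -> m = 22
q = m - 13  # -> q = 9
m = q * 14  # -> m = 126
q = m + 2  # -> q = 128

Answer: 128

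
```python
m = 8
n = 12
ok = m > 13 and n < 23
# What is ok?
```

Answer: False

Derivation:
Trace (tracking ok):
m = 8  # -> m = 8
n = 12  # -> n = 12
ok = m > 13 and n < 23  # -> ok = False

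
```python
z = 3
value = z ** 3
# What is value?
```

Trace (tracking value):
z = 3  # -> z = 3
value = z ** 3  # -> value = 27

Answer: 27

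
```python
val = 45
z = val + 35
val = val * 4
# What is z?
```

Answer: 80

Derivation:
Trace (tracking z):
val = 45  # -> val = 45
z = val + 35  # -> z = 80
val = val * 4  # -> val = 180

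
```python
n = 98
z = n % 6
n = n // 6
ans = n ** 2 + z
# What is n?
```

Answer: 16

Derivation:
Trace (tracking n):
n = 98  # -> n = 98
z = n % 6  # -> z = 2
n = n // 6  # -> n = 16
ans = n ** 2 + z  # -> ans = 258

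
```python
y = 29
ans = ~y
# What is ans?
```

Trace (tracking ans):
y = 29  # -> y = 29
ans = ~y  # -> ans = -30

Answer: -30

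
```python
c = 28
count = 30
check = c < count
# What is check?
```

Answer: True

Derivation:
Trace (tracking check):
c = 28  # -> c = 28
count = 30  # -> count = 30
check = c < count  # -> check = True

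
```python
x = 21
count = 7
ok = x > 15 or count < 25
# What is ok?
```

Trace (tracking ok):
x = 21  # -> x = 21
count = 7  # -> count = 7
ok = x > 15 or count < 25  # -> ok = True

Answer: True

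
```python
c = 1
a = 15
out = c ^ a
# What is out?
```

Trace (tracking out):
c = 1  # -> c = 1
a = 15  # -> a = 15
out = c ^ a  # -> out = 14

Answer: 14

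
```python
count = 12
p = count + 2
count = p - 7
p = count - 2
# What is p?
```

Answer: 5

Derivation:
Trace (tracking p):
count = 12  # -> count = 12
p = count + 2  # -> p = 14
count = p - 7  # -> count = 7
p = count - 2  # -> p = 5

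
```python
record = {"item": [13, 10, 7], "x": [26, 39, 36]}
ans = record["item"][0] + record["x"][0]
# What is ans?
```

Answer: 39

Derivation:
Trace (tracking ans):
record = {'item': [13, 10, 7], 'x': [26, 39, 36]}  # -> record = {'item': [13, 10, 7], 'x': [26, 39, 36]}
ans = record['item'][0] + record['x'][0]  # -> ans = 39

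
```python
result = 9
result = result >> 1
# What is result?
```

Answer: 4

Derivation:
Trace (tracking result):
result = 9  # -> result = 9
result = result >> 1  # -> result = 4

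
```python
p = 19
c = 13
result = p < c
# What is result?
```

Answer: False

Derivation:
Trace (tracking result):
p = 19  # -> p = 19
c = 13  # -> c = 13
result = p < c  # -> result = False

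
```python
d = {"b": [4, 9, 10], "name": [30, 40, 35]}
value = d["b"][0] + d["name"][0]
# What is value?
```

Answer: 34

Derivation:
Trace (tracking value):
d = {'b': [4, 9, 10], 'name': [30, 40, 35]}  # -> d = {'b': [4, 9, 10], 'name': [30, 40, 35]}
value = d['b'][0] + d['name'][0]  # -> value = 34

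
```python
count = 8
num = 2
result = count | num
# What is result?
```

Answer: 10

Derivation:
Trace (tracking result):
count = 8  # -> count = 8
num = 2  # -> num = 2
result = count | num  # -> result = 10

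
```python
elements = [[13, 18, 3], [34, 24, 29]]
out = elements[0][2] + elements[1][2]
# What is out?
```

Answer: 32

Derivation:
Trace (tracking out):
elements = [[13, 18, 3], [34, 24, 29]]  # -> elements = [[13, 18, 3], [34, 24, 29]]
out = elements[0][2] + elements[1][2]  # -> out = 32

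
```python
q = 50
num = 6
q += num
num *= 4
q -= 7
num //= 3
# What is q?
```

Answer: 49

Derivation:
Trace (tracking q):
q = 50  # -> q = 50
num = 6  # -> num = 6
q += num  # -> q = 56
num *= 4  # -> num = 24
q -= 7  # -> q = 49
num //= 3  # -> num = 8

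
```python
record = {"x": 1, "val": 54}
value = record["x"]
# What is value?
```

Trace (tracking value):
record = {'x': 1, 'val': 54}  # -> record = {'x': 1, 'val': 54}
value = record['x']  # -> value = 1

Answer: 1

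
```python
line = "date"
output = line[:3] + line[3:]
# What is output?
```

Answer: 'date'

Derivation:
Trace (tracking output):
line = 'date'  # -> line = 'date'
output = line[:3] + line[3:]  # -> output = 'date'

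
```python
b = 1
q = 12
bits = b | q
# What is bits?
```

Trace (tracking bits):
b = 1  # -> b = 1
q = 12  # -> q = 12
bits = b | q  # -> bits = 13

Answer: 13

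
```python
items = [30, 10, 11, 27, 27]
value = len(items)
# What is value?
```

Trace (tracking value):
items = [30, 10, 11, 27, 27]  # -> items = [30, 10, 11, 27, 27]
value = len(items)  # -> value = 5

Answer: 5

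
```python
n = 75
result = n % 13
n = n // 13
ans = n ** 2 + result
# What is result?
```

Trace (tracking result):
n = 75  # -> n = 75
result = n % 13  # -> result = 10
n = n // 13  # -> n = 5
ans = n ** 2 + result  # -> ans = 35

Answer: 10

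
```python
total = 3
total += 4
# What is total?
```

Answer: 7

Derivation:
Trace (tracking total):
total = 3  # -> total = 3
total += 4  # -> total = 7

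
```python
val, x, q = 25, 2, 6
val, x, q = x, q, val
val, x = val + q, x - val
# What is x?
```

Answer: 4

Derivation:
Trace (tracking x):
val, x, q = (25, 2, 6)  # -> val = 25, x = 2, q = 6
val, x, q = (x, q, val)  # -> val = 2, x = 6, q = 25
val, x = (val + q, x - val)  # -> val = 27, x = 4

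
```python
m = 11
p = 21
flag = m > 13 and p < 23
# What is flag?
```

Trace (tracking flag):
m = 11  # -> m = 11
p = 21  # -> p = 21
flag = m > 13 and p < 23  # -> flag = False

Answer: False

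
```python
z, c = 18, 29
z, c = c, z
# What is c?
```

Answer: 18

Derivation:
Trace (tracking c):
z, c = (18, 29)  # -> z = 18, c = 29
z, c = (c, z)  # -> z = 29, c = 18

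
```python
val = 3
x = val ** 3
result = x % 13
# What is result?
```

Answer: 1

Derivation:
Trace (tracking result):
val = 3  # -> val = 3
x = val ** 3  # -> x = 27
result = x % 13  # -> result = 1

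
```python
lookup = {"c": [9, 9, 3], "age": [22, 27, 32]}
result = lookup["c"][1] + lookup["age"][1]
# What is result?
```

Answer: 36

Derivation:
Trace (tracking result):
lookup = {'c': [9, 9, 3], 'age': [22, 27, 32]}  # -> lookup = {'c': [9, 9, 3], 'age': [22, 27, 32]}
result = lookup['c'][1] + lookup['age'][1]  # -> result = 36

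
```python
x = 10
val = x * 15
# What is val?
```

Answer: 150

Derivation:
Trace (tracking val):
x = 10  # -> x = 10
val = x * 15  # -> val = 150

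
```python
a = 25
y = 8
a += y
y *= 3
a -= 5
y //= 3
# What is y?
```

Answer: 8

Derivation:
Trace (tracking y):
a = 25  # -> a = 25
y = 8  # -> y = 8
a += y  # -> a = 33
y *= 3  # -> y = 24
a -= 5  # -> a = 28
y //= 3  # -> y = 8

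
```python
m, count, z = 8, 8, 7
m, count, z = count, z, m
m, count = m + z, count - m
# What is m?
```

Answer: 16

Derivation:
Trace (tracking m):
m, count, z = (8, 8, 7)  # -> m = 8, count = 8, z = 7
m, count, z = (count, z, m)  # -> m = 8, count = 7, z = 8
m, count = (m + z, count - m)  # -> m = 16, count = -1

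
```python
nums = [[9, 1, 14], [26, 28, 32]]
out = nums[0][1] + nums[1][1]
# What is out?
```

Answer: 29

Derivation:
Trace (tracking out):
nums = [[9, 1, 14], [26, 28, 32]]  # -> nums = [[9, 1, 14], [26, 28, 32]]
out = nums[0][1] + nums[1][1]  # -> out = 29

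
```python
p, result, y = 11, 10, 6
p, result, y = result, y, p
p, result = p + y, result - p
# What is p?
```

Trace (tracking p):
p, result, y = (11, 10, 6)  # -> p = 11, result = 10, y = 6
p, result, y = (result, y, p)  # -> p = 10, result = 6, y = 11
p, result = (p + y, result - p)  # -> p = 21, result = -4

Answer: 21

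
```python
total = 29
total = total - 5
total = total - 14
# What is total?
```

Answer: 10

Derivation:
Trace (tracking total):
total = 29  # -> total = 29
total = total - 5  # -> total = 24
total = total - 14  # -> total = 10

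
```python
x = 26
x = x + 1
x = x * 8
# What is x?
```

Trace (tracking x):
x = 26  # -> x = 26
x = x + 1  # -> x = 27
x = x * 8  # -> x = 216

Answer: 216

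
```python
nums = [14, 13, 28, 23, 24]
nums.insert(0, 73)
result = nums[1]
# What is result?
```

Trace (tracking result):
nums = [14, 13, 28, 23, 24]  # -> nums = [14, 13, 28, 23, 24]
nums.insert(0, 73)  # -> nums = [73, 14, 13, 28, 23, 24]
result = nums[1]  # -> result = 14

Answer: 14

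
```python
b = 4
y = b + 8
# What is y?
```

Answer: 12

Derivation:
Trace (tracking y):
b = 4  # -> b = 4
y = b + 8  # -> y = 12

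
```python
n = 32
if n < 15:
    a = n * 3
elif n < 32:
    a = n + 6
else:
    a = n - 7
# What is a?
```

Answer: 25

Derivation:
Trace (tracking a):
n = 32  # -> n = 32
if n < 15:  # condition is False
elif n < 32:  # condition is False
else:
    a = n - 7  # -> a = 25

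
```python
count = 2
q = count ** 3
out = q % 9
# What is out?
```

Trace (tracking out):
count = 2  # -> count = 2
q = count ** 3  # -> q = 8
out = q % 9  # -> out = 8

Answer: 8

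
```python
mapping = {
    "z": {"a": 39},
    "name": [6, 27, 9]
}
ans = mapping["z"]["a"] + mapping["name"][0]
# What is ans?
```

Trace (tracking ans):
mapping = {'z': {'a': 39}, 'name': [6, 27, 9]}  # -> mapping = {'z': {'a': 39}, 'name': [6, 27, 9]}
ans = mapping['z']['a'] + mapping['name'][0]  # -> ans = 45

Answer: 45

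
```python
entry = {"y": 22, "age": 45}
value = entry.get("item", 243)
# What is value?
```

Answer: 243

Derivation:
Trace (tracking value):
entry = {'y': 22, 'age': 45}  # -> entry = {'y': 22, 'age': 45}
value = entry.get('item', 243)  # -> value = 243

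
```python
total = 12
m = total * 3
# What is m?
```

Trace (tracking m):
total = 12  # -> total = 12
m = total * 3  # -> m = 36

Answer: 36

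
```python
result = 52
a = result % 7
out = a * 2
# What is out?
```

Answer: 6

Derivation:
Trace (tracking out):
result = 52  # -> result = 52
a = result % 7  # -> a = 3
out = a * 2  # -> out = 6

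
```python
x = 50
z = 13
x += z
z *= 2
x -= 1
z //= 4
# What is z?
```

Answer: 6

Derivation:
Trace (tracking z):
x = 50  # -> x = 50
z = 13  # -> z = 13
x += z  # -> x = 63
z *= 2  # -> z = 26
x -= 1  # -> x = 62
z //= 4  # -> z = 6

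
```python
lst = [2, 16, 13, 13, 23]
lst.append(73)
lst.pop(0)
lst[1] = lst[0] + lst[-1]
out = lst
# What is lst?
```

Trace (tracking lst):
lst = [2, 16, 13, 13, 23]  # -> lst = [2, 16, 13, 13, 23]
lst.append(73)  # -> lst = [2, 16, 13, 13, 23, 73]
lst.pop(0)  # -> lst = [16, 13, 13, 23, 73]
lst[1] = lst[0] + lst[-1]  # -> lst = [16, 89, 13, 23, 73]
out = lst  # -> out = [16, 89, 13, 23, 73]

Answer: [16, 89, 13, 23, 73]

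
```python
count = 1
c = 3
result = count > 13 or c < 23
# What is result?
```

Trace (tracking result):
count = 1  # -> count = 1
c = 3  # -> c = 3
result = count > 13 or c < 23  # -> result = True

Answer: True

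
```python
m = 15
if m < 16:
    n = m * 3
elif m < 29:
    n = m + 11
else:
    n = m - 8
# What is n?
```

Answer: 45

Derivation:
Trace (tracking n):
m = 15  # -> m = 15
if m < 16:  # condition is True
    n = m * 3  # -> n = 45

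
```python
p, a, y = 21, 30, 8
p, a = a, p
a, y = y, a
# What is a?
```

Answer: 8

Derivation:
Trace (tracking a):
p, a, y = (21, 30, 8)  # -> p = 21, a = 30, y = 8
p, a = (a, p)  # -> p = 30, a = 21
a, y = (y, a)  # -> a = 8, y = 21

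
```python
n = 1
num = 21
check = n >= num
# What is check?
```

Trace (tracking check):
n = 1  # -> n = 1
num = 21  # -> num = 21
check = n >= num  # -> check = False

Answer: False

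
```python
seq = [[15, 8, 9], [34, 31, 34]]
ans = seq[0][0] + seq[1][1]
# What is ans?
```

Answer: 46

Derivation:
Trace (tracking ans):
seq = [[15, 8, 9], [34, 31, 34]]  # -> seq = [[15, 8, 9], [34, 31, 34]]
ans = seq[0][0] + seq[1][1]  # -> ans = 46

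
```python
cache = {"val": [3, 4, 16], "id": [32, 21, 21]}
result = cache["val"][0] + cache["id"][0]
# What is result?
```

Trace (tracking result):
cache = {'val': [3, 4, 16], 'id': [32, 21, 21]}  # -> cache = {'val': [3, 4, 16], 'id': [32, 21, 21]}
result = cache['val'][0] + cache['id'][0]  # -> result = 35

Answer: 35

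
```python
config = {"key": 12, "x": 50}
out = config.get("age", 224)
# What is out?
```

Trace (tracking out):
config = {'key': 12, 'x': 50}  # -> config = {'key': 12, 'x': 50}
out = config.get('age', 224)  # -> out = 224

Answer: 224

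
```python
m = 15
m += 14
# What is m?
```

Answer: 29

Derivation:
Trace (tracking m):
m = 15  # -> m = 15
m += 14  # -> m = 29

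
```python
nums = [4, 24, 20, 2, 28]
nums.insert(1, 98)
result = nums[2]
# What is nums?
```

Answer: [4, 98, 24, 20, 2, 28]

Derivation:
Trace (tracking nums):
nums = [4, 24, 20, 2, 28]  # -> nums = [4, 24, 20, 2, 28]
nums.insert(1, 98)  # -> nums = [4, 98, 24, 20, 2, 28]
result = nums[2]  # -> result = 24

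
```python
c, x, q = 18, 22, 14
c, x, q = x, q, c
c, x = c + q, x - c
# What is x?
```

Answer: -8

Derivation:
Trace (tracking x):
c, x, q = (18, 22, 14)  # -> c = 18, x = 22, q = 14
c, x, q = (x, q, c)  # -> c = 22, x = 14, q = 18
c, x = (c + q, x - c)  # -> c = 40, x = -8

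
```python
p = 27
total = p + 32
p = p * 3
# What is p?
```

Trace (tracking p):
p = 27  # -> p = 27
total = p + 32  # -> total = 59
p = p * 3  # -> p = 81

Answer: 81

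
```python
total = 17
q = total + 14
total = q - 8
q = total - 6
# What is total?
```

Trace (tracking total):
total = 17  # -> total = 17
q = total + 14  # -> q = 31
total = q - 8  # -> total = 23
q = total - 6  # -> q = 17

Answer: 23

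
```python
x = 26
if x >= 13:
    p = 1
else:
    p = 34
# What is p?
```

Trace (tracking p):
x = 26  # -> x = 26
if x >= 13:  # condition is True
    p = 1  # -> p = 1

Answer: 1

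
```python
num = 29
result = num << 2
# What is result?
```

Answer: 116

Derivation:
Trace (tracking result):
num = 29  # -> num = 29
result = num << 2  # -> result = 116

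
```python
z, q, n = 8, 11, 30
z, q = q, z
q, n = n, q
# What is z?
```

Trace (tracking z):
z, q, n = (8, 11, 30)  # -> z = 8, q = 11, n = 30
z, q = (q, z)  # -> z = 11, q = 8
q, n = (n, q)  # -> q = 30, n = 8

Answer: 11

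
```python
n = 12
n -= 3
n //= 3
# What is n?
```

Trace (tracking n):
n = 12  # -> n = 12
n -= 3  # -> n = 9
n //= 3  # -> n = 3

Answer: 3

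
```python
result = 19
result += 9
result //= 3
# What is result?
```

Answer: 9

Derivation:
Trace (tracking result):
result = 19  # -> result = 19
result += 9  # -> result = 28
result //= 3  # -> result = 9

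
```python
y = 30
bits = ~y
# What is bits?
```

Trace (tracking bits):
y = 30  # -> y = 30
bits = ~y  # -> bits = -31

Answer: -31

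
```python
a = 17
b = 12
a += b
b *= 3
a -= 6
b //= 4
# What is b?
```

Trace (tracking b):
a = 17  # -> a = 17
b = 12  # -> b = 12
a += b  # -> a = 29
b *= 3  # -> b = 36
a -= 6  # -> a = 23
b //= 4  # -> b = 9

Answer: 9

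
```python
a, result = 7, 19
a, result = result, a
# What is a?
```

Trace (tracking a):
a, result = (7, 19)  # -> a = 7, result = 19
a, result = (result, a)  # -> a = 19, result = 7

Answer: 19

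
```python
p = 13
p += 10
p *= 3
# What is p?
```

Answer: 69

Derivation:
Trace (tracking p):
p = 13  # -> p = 13
p += 10  # -> p = 23
p *= 3  # -> p = 69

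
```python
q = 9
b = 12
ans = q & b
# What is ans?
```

Trace (tracking ans):
q = 9  # -> q = 9
b = 12  # -> b = 12
ans = q & b  # -> ans = 8

Answer: 8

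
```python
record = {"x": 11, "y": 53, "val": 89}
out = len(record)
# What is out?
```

Trace (tracking out):
record = {'x': 11, 'y': 53, 'val': 89}  # -> record = {'x': 11, 'y': 53, 'val': 89}
out = len(record)  # -> out = 3

Answer: 3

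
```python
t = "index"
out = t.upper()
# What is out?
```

Trace (tracking out):
t = 'index'  # -> t = 'index'
out = t.upper()  # -> out = 'INDEX'

Answer: 'INDEX'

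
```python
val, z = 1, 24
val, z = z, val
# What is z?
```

Trace (tracking z):
val, z = (1, 24)  # -> val = 1, z = 24
val, z = (z, val)  # -> val = 24, z = 1

Answer: 1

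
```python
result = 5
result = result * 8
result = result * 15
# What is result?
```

Answer: 600

Derivation:
Trace (tracking result):
result = 5  # -> result = 5
result = result * 8  # -> result = 40
result = result * 15  # -> result = 600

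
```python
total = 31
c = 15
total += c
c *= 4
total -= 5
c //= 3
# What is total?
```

Trace (tracking total):
total = 31  # -> total = 31
c = 15  # -> c = 15
total += c  # -> total = 46
c *= 4  # -> c = 60
total -= 5  # -> total = 41
c //= 3  # -> c = 20

Answer: 41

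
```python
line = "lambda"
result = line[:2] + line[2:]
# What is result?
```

Trace (tracking result):
line = 'lambda'  # -> line = 'lambda'
result = line[:2] + line[2:]  # -> result = 'lambda'

Answer: 'lambda'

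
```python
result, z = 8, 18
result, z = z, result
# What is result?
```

Trace (tracking result):
result, z = (8, 18)  # -> result = 8, z = 18
result, z = (z, result)  # -> result = 18, z = 8

Answer: 18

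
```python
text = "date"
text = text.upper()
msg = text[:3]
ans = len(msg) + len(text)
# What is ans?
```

Trace (tracking ans):
text = 'date'  # -> text = 'date'
text = text.upper()  # -> text = 'DATE'
msg = text[:3]  # -> msg = 'DAT'
ans = len(msg) + len(text)  # -> ans = 7

Answer: 7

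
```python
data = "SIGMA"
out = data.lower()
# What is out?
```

Answer: 'sigma'

Derivation:
Trace (tracking out):
data = 'SIGMA'  # -> data = 'SIGMA'
out = data.lower()  # -> out = 'sigma'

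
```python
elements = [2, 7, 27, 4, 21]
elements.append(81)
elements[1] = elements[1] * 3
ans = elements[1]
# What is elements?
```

Answer: [2, 21, 27, 4, 21, 81]

Derivation:
Trace (tracking elements):
elements = [2, 7, 27, 4, 21]  # -> elements = [2, 7, 27, 4, 21]
elements.append(81)  # -> elements = [2, 7, 27, 4, 21, 81]
elements[1] = elements[1] * 3  # -> elements = [2, 21, 27, 4, 21, 81]
ans = elements[1]  # -> ans = 21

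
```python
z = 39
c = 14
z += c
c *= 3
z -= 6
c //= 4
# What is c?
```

Trace (tracking c):
z = 39  # -> z = 39
c = 14  # -> c = 14
z += c  # -> z = 53
c *= 3  # -> c = 42
z -= 6  # -> z = 47
c //= 4  # -> c = 10

Answer: 10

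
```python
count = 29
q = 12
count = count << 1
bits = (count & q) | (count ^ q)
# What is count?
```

Answer: 58

Derivation:
Trace (tracking count):
count = 29  # -> count = 29
q = 12  # -> q = 12
count = count << 1  # -> count = 58
bits = count & q | count ^ q  # -> bits = 62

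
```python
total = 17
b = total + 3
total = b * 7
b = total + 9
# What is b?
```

Trace (tracking b):
total = 17  # -> total = 17
b = total + 3  # -> b = 20
total = b * 7  # -> total = 140
b = total + 9  # -> b = 149

Answer: 149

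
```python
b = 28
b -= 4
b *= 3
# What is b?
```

Trace (tracking b):
b = 28  # -> b = 28
b -= 4  # -> b = 24
b *= 3  # -> b = 72

Answer: 72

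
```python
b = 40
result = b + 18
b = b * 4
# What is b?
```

Answer: 160

Derivation:
Trace (tracking b):
b = 40  # -> b = 40
result = b + 18  # -> result = 58
b = b * 4  # -> b = 160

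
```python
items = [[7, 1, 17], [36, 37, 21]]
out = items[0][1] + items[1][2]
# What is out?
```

Answer: 22

Derivation:
Trace (tracking out):
items = [[7, 1, 17], [36, 37, 21]]  # -> items = [[7, 1, 17], [36, 37, 21]]
out = items[0][1] + items[1][2]  # -> out = 22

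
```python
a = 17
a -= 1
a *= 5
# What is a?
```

Answer: 80

Derivation:
Trace (tracking a):
a = 17  # -> a = 17
a -= 1  # -> a = 16
a *= 5  # -> a = 80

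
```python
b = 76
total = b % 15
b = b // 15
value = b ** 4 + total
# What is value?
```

Answer: 626

Derivation:
Trace (tracking value):
b = 76  # -> b = 76
total = b % 15  # -> total = 1
b = b // 15  # -> b = 5
value = b ** 4 + total  # -> value = 626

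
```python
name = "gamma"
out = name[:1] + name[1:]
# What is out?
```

Answer: 'gamma'

Derivation:
Trace (tracking out):
name = 'gamma'  # -> name = 'gamma'
out = name[:1] + name[1:]  # -> out = 'gamma'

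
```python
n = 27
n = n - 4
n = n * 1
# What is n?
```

Answer: 23

Derivation:
Trace (tracking n):
n = 27  # -> n = 27
n = n - 4  # -> n = 23
n = n * 1  # -> n = 23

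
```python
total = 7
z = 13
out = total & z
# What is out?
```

Trace (tracking out):
total = 7  # -> total = 7
z = 13  # -> z = 13
out = total & z  # -> out = 5

Answer: 5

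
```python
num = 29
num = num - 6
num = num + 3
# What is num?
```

Trace (tracking num):
num = 29  # -> num = 29
num = num - 6  # -> num = 23
num = num + 3  # -> num = 26

Answer: 26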